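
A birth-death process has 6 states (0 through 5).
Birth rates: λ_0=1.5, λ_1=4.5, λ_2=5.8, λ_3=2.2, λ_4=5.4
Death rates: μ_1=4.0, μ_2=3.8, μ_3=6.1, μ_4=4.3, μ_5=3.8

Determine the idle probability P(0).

Ratios P(n)/P(0) = (λ₀···λₙ₋₁)/(μ₁···μₙ):
P(1)/P(0) = (1.5)/(4.0) = 0.3750
P(2)/P(0) = (1.5×4.5)/(4.0×3.8) = 0.4441
P(3)/P(0) = (1.5×4.5×5.8)/(4.0×3.8×6.1) = 0.4222
P(4)/P(0) = (1.5×4.5×5.8×2.2)/(4.0×3.8×6.1×4.3) = 0.2160
P(5)/P(0) = (1.5×4.5×5.8×2.2×5.4)/(4.0×3.8×6.1×4.3×3.8) = 0.3070

Normalization: ∑ P(n) = 1
P(0) × (1.0000 + 0.3750 + 0.4441 + 0.4222 + 0.2160 + 0.3070) = 1
P(0) × 2.7643 = 1
P(0) = 1/2.7643 = 0.3618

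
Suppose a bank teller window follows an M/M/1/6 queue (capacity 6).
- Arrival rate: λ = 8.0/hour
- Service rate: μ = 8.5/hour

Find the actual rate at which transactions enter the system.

ρ = λ/μ = 8.0/8.5 = 0.941176
P₀ = (1-ρ)/(1-ρ^(K+1)) = (1-0.941176)/(1-0.941176^7) = 0.05882/0.3458 = 0.1701
P_K = P₀×ρ^K = 0.1701 × 0.941176^6 = 0.1701 × 0.6951 = 0.1182
λ_eff = λ(1-P_K) = 8.0 × (1 - 0.11823) = 8.0 × 0.88177 = 7.0542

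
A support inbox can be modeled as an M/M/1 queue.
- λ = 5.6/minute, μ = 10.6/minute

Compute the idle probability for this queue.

ρ = λ/μ = 5.6/10.6 = 0.5283
P(0) = 1 - ρ = 1 - 0.5283 = 0.4717
The server is idle 47.17% of the time.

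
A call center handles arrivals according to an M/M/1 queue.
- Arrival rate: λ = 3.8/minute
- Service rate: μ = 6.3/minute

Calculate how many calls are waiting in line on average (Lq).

ρ = λ/μ = 3.8/6.3 = 0.6032
For M/M/1: Lq = λ²/(μ(μ-λ))
Lq = 14.44/(6.3 × 2.50)
Lq = 0.9168 calls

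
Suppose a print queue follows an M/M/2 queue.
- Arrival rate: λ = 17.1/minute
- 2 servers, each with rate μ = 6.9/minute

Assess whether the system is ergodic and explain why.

Stability requires ρ = λ/(cμ) < 1
ρ = 17.1/(2 × 6.9) = 17.1/13.80 = 1.2391
Since 1.2391 ≥ 1, the system is UNSTABLE.
Need c > λ/μ = 17.1/6.9 = 2.48.
Minimum servers needed: c = 3.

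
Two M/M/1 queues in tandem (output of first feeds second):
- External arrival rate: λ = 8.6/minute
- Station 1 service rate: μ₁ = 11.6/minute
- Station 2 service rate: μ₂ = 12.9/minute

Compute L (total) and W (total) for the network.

By Jackson's theorem, each station behaves as independent M/M/1.
Station 1: ρ₁ = 8.6/11.6 = 0.7414, L₁ = ρ₁/(1-ρ₁) = λ/(μ₁-λ) = 8.6/3.00 = 2.8667
Station 2: ρ₂ = 8.6/12.9 = 0.6667, L₂ = ρ₂/(1-ρ₂) = λ/(μ₂-λ) = 8.6/4.30 = 2.0000
Total: L = L₁ + L₂ = 2.8667 + 2.0000 = 4.8667
W = L/λ = 4.8667/8.6 = 0.5659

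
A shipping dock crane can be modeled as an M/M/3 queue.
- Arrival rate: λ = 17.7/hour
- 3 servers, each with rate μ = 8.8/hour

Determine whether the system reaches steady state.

Stability requires ρ = λ/(cμ) < 1
ρ = 17.7/(3 × 8.8) = 17.7/26.40 = 0.6705
Since 0.6705 < 1, the system is STABLE.
The servers are busy 67.05% of the time.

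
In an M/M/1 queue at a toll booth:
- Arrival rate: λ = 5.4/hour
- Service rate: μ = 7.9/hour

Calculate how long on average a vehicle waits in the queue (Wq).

First, compute utilization: ρ = λ/μ = 5.4/7.9 = 0.6835
For M/M/1: Wq = λ/(μ(μ-λ))
Wq = 5.4/(7.9 × (7.9-5.4))
Wq = 5.4/(7.9 × 2.50)
Wq = 0.2734 hours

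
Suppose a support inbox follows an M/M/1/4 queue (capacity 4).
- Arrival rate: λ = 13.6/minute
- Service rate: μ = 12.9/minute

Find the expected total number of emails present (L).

ρ = λ/μ = 13.6/12.9 = 1.0543
P₀ = (1-ρ)/(1-ρ^(K+1)) = (1-1.0543)/(1-1.0543^5) = -0.05430/-0.3026 = 0.1794
P_K = P₀×ρ^K = 0.17943 × 1.0543^4 = 0.17943 × 1.2355 = 0.2217
L = ρ[1 - (K+1)ρ^K + Kρ^(K+1)] / [(1-ρ)(1-ρ^(K+1))]
L = 1.0543 × (1 - 5×1.2355400 + 4×1.3026299) / ((1 - 1.0543) × (1 - 1.3026299)) = 2.1056 emails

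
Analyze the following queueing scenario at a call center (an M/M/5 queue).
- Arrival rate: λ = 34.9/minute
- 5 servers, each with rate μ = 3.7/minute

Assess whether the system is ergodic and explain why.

Stability requires ρ = λ/(cμ) < 1
ρ = 34.9/(5 × 3.7) = 34.9/18.50 = 1.8865
Since 1.8865 ≥ 1, the system is UNSTABLE.
Need c > λ/μ = 34.9/3.7 = 9.43.
Minimum servers needed: c = 10.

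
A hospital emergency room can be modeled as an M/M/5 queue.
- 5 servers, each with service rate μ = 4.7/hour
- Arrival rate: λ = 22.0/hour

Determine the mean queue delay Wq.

Traffic intensity: ρ = λ/(cμ) = 22.0/(5×4.7) = 0.9362
Since ρ = 0.9362 < 1, system is stable.
Offered load a = λ/μ = cρ = 22.0/4.7 = 4.6809
P₀ = [ Σₙ₌₀^4 aⁿ/n! + a^5/(5!(1-ρ)) ]⁻¹
Σ = a^0/0! + a^1/1! + a^2/2! + a^3/3! + a^4/4! = 1.00000 + 4.68085 + 10.9552 + 17.0932 + 20.0027 = 53.7319
a^5/(5!(1-ρ)) = 2247.1089/(120 × 0.0638298) = 293.3725
P₀ = 1/(53.7319 + 293.3725) = 0.002881
Lq = P₀·a^5·ρ / (5!(1-ρ)²) = 0.00288098 × 2247.1089 × 0.936170 / (120 × 0.00407424) = 12.3963
Wq = Lq/λ = 12.3963/22.0 = 0.5635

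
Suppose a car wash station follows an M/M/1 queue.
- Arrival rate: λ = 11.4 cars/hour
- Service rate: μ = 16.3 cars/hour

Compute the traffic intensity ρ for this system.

Server utilization: ρ = λ/μ
ρ = 11.4/16.3 = 0.6994
The server is busy 69.94% of the time.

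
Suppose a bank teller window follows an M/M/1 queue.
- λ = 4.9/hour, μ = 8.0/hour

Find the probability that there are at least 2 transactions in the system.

ρ = λ/μ = 4.9/8.0 = 0.6125
P(N ≥ n) = ρⁿ
P(N ≥ 2) = 0.6125^2
P(N ≥ 2) = 0.3752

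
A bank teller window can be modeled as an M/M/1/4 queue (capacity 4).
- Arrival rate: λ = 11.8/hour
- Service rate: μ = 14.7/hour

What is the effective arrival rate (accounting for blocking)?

ρ = λ/μ = 11.8/14.7 = 0.8027
P₀ = (1-ρ)/(1-ρ^(K+1)) = (1-0.8027)/(1-0.8027^5) = 0.1973/0.6668 = 0.2959
P_K = P₀×ρ^K = 0.2959 × 0.8027^4 = 0.2959 × 0.4152 = 0.1229
λ_eff = λ(1-P_K) = 11.8 × (1 - 0.12286) = 11.8 × 0.87714 = 10.3503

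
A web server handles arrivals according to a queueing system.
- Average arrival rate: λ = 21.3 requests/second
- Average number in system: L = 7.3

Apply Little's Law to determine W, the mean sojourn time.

Little's Law: L = λW, so W = L/λ
W = 7.3/21.3 = 0.3427 seconds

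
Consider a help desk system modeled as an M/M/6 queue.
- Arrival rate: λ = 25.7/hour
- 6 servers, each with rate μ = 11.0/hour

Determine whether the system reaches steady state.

Stability requires ρ = λ/(cμ) < 1
ρ = 25.7/(6 × 11.0) = 25.7/66.00 = 0.3894
Since 0.3894 < 1, the system is STABLE.
The servers are busy 38.94% of the time.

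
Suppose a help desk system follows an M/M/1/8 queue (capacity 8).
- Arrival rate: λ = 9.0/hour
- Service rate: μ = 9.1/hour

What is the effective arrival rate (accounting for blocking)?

ρ = λ/μ = 9.0/9.1 = 0.9890
P₀ = (1-ρ)/(1-ρ^(K+1)) = (1-0.9890)/(1-0.9890^9) = 0.01100/0.09475 = 0.1161
P_K = P₀×ρ^K = 0.1161 × 0.9890^8 = 0.1161 × 0.9153 = 0.1063
λ_eff = λ(1-P_K) = 9.0 × (1 - 0.106264) = 9.0 × 0.893736 = 8.0436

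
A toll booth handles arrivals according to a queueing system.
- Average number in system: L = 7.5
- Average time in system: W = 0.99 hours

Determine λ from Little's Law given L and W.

Little's Law: L = λW, so λ = L/W
λ = 7.5/0.99 = 7.5758 vehicles/hour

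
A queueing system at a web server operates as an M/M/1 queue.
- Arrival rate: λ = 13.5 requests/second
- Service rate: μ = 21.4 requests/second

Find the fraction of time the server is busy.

Server utilization: ρ = λ/μ
ρ = 13.5/21.4 = 0.6308
The server is busy 63.08% of the time.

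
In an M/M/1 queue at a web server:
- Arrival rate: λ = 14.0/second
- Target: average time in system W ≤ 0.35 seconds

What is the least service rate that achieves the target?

For M/M/1: W = 1/(μ-λ)
Need W ≤ 0.35, so 1/(μ-λ) ≤ 0.35
μ - λ ≥ 1/0.35 = 2.8571
μ ≥ 14.0 + 2.8571 = 16.8571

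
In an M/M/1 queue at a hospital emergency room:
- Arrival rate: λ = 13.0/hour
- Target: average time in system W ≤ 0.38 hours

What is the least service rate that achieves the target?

For M/M/1: W = 1/(μ-λ)
Need W ≤ 0.38, so 1/(μ-λ) ≤ 0.38
μ - λ ≥ 1/0.38 = 2.6316
μ ≥ 13.0 + 2.6316 = 15.6316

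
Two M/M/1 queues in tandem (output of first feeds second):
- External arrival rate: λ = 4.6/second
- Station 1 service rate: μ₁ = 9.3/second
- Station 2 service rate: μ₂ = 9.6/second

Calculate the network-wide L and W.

By Jackson's theorem, each station behaves as independent M/M/1.
Station 1: ρ₁ = 4.6/9.3 = 0.4946, L₁ = ρ₁/(1-ρ₁) = λ/(μ₁-λ) = 4.6/4.70 = 0.9787
Station 2: ρ₂ = 4.6/9.6 = 0.4792, L₂ = ρ₂/(1-ρ₂) = λ/(μ₂-λ) = 4.6/5.00 = 0.9200
Total: L = L₁ + L₂ = 0.9787 + 0.9200 = 1.8987
W = L/λ = 1.8987/4.6 = 0.4128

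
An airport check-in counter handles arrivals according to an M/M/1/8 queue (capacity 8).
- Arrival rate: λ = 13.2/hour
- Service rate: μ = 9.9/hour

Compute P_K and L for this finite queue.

ρ = λ/μ = 13.2/9.9 = 1.33333
P₀ = (1-ρ)/(1-ρ^(K+1)) = (1-1.33333)/(1-1.33333^9) = -0.3333/-12.3180 = 0.02706
P_K = P₀×ρ^K = 0.02706 × 1.33333^8 = 0.02706 × 9.9885 = 0.2703
Blocking probability P_8 = 0.2703 (27.03%)
L = ρ[1 - (K+1)ρ^K + Kρ^(K+1)] / [(1-ρ)(1-ρ^(K+1))]
L = 1.33333 × (1 - 9×9.98852 + 8×13.3180) / ((1 - 1.33333) × (1 - 13.3180)) = 5.7306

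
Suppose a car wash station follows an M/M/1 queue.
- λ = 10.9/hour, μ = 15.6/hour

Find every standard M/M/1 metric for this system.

Step 1: ρ = λ/μ = 10.9/15.6 = 0.6987
Step 2: L = λ/(μ-λ) = 10.9/4.70 = 2.3191
Step 3: Lq = λ²/(μ(μ-λ)) = 118.81/(15.6×4.70) = 1.6204
Step 4: W = 1/(μ-λ) = 1/4.70 = 0.212766
Step 5: Wq = λ/(μ(μ-λ)) = 10.9/(15.6×4.70) = 0.1487
Step 6: P(0) = 1-ρ = 0.3013
Verify: L = λW = 10.9×0.212766 = 2.3191 ✔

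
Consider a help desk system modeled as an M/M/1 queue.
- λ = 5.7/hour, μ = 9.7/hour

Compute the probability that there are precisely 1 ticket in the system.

ρ = λ/μ = 5.7/9.7 = 0.5876
P(n) = (1-ρ)ρⁿ
P(1) = (1-0.5876) × 0.5876^1
P(1) = 0.4124 × 0.5876
P(1) = 0.2423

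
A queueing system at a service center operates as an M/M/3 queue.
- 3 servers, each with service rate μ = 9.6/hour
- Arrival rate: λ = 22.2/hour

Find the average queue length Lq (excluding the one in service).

Traffic intensity: ρ = λ/(cμ) = 22.2/(3×9.6) = 0.7708
Since ρ = 0.7708 < 1, system is stable.
Offered load a = λ/μ = cρ = 22.2/9.6 = 2.3125
P₀ = [ Σₙ₌₀^2 aⁿ/n! + a^3/(3!(1-ρ)) ]⁻¹
Σ = a^0/0! + a^1/1! + a^2/2! = 1.0000 + 2.3125 + 2.6738 = 5.9863
a^3/(3!(1-ρ)) = 12.3665/(6 × 0.229167) = 8.9938
P₀ = 1/(5.9863 + 8.9938) = 0.06676
Lq = P₀·a^3·ρ / (3!(1-ρ)²) = 0.066755 × 12.3665 × 0.77083 / (6 × 0.052517) = 2.0195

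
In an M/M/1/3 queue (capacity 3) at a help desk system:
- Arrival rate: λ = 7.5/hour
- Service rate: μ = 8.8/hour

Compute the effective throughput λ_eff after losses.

ρ = λ/μ = 7.5/8.8 = 0.85227
P₀ = (1-ρ)/(1-ρ^(K+1)) = (1-0.85227)/(1-0.85227^4) = 0.1477/0.4724 = 0.3127
P_K = P₀×ρ^K = 0.3127 × 0.85227^3 = 0.3127 × 0.6191 = 0.1936
λ_eff = λ(1-P_K) = 7.5 × (1 - 0.1936) = 7.5 × 0.8064 = 6.0480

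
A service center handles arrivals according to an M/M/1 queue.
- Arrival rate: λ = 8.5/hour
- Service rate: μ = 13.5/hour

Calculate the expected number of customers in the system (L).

ρ = λ/μ = 8.5/13.5 = 0.6296
For M/M/1: L = λ/(μ-λ)
L = 8.5/(13.5-8.5) = 8.5/5.00
L = 1.7000 customers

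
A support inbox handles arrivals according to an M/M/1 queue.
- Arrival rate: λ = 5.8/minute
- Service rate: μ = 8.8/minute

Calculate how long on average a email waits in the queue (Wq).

First, compute utilization: ρ = λ/μ = 5.8/8.8 = 0.6591
For M/M/1: Wq = λ/(μ(μ-λ))
Wq = 5.8/(8.8 × (8.8-5.8))
Wq = 5.8/(8.8 × 3.00)
Wq = 0.2197 minutes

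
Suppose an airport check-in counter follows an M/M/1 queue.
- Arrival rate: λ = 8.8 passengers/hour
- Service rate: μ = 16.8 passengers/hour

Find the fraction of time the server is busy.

Server utilization: ρ = λ/μ
ρ = 8.8/16.8 = 0.5238
The server is busy 52.38% of the time.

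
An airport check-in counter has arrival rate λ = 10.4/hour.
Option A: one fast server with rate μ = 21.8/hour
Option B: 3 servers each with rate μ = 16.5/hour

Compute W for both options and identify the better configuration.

Option A: single server μ = 21.8 (M/M/1)
  ρ_A = 10.4/21.8 = 0.4771
  W_A = 1/(μ-λ) = 1/(21.8-10.4) = 1/11.40 = 0.08772

Option B: 3 servers μ = 16.5 (M/M/3)
  ρ_B = λ/(cμ) = 10.4/(3×16.5) = 0.2101
  Offered load a = λ/μ = cρ = 10.4/16.5 = 0.6303
  P₀ = [ Σₙ₌₀^2 aⁿ/n! + a^3/(3!(1-ρ)) ]⁻¹
  Σ = a^0/0! + a^1/1! + a^2/2! = 1.0000 + 0.6303 + 0.1986 = 1.8289
  a^3/(3!(1-ρ)) = 0.25041/(6 × 0.78990) = 0.05284
  P₀ = 1/(1.8289 + 0.05284) = 0.5314
  Lq = P₀·a^3·ρ / (3!(1-ρ)²) = 0.5314 × 0.2504 × 0.2101 / (6 × 0.6239) = 0.007468
  Wq_B = Lq/λ = 0.00746815/10.4 = 0.00071809
  W_B = Wq_B + 1/μ = 0.00071809 + 0.060606 = 0.06132

Since W_B = 0.06132 < W_A = 0.08772, Option B (multiple servers) has the shorter time in system.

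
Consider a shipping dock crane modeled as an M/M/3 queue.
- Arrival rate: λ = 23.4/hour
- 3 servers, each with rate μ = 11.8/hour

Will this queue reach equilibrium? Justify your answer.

Stability requires ρ = λ/(cμ) < 1
ρ = 23.4/(3 × 11.8) = 23.4/35.40 = 0.6610
Since 0.6610 < 1, the system is STABLE.
The servers are busy 66.10% of the time.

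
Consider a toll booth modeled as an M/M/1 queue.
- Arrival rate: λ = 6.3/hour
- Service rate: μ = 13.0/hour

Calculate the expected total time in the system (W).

First, compute utilization: ρ = λ/μ = 6.3/13.0 = 0.4846
For M/M/1: W = 1/(μ-λ)
W = 1/(13.0-6.3) = 1/6.70
W = 0.1493 hours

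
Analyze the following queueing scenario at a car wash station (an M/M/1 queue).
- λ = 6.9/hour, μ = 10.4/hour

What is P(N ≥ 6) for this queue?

ρ = λ/μ = 6.9/10.4 = 0.66346
P(N ≥ n) = ρⁿ
P(N ≥ 6) = 0.66346^6
P(N ≥ 6) = 0.08529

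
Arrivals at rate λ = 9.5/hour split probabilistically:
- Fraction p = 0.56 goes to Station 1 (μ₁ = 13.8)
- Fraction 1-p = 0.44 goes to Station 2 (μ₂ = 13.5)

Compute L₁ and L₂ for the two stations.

Effective rates: λ₁ = 9.5×0.56 = 5.32, λ₂ = 9.5×0.44 = 4.18
Station 1: ρ₁ = 5.32/13.8 = 0.38551, L₁ = ρ₁/(1-ρ₁) = 0.38551/(1-0.38551) = 0.6274
Station 2: ρ₂ = 4.18/13.5 = 0.30963, L₂ = ρ₂/(1-ρ₂) = 0.30963/(1-0.30963) = 0.4485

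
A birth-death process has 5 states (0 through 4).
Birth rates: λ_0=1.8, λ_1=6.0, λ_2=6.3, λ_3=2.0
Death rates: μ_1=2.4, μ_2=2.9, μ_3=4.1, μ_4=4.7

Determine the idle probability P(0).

Ratios P(n)/P(0) = (λ₀···λₙ₋₁)/(μ₁···μₙ):
P(1)/P(0) = (1.8)/(2.4) = 0.7500
P(2)/P(0) = (1.8×6.0)/(2.4×2.9) = 1.5517
P(3)/P(0) = (1.8×6.0×6.3)/(2.4×2.9×4.1) = 2.3844
P(4)/P(0) = (1.8×6.0×6.3×2.0)/(2.4×2.9×4.1×4.7) = 1.0146

Normalization: ∑ P(n) = 1
P(0) × (1.0000 + 0.7500 + 1.5517 + 2.3844 + 1.0146) = 1
P(0) × 6.7007 = 1
P(0) = 1/6.7007 = 0.1492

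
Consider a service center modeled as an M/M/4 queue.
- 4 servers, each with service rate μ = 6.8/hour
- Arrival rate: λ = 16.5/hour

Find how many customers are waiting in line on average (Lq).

Traffic intensity: ρ = λ/(cμ) = 16.5/(4×6.8) = 0.6066
Since ρ = 0.6066 < 1, system is stable.
Offered load a = λ/μ = cρ = 16.5/6.8 = 2.4265
P₀ = [ Σₙ₌₀^3 aⁿ/n! + a^4/(4!(1-ρ)) ]⁻¹
Σ = a^0/0! + a^1/1! + a^2/2! + a^3/3! = 1.00000 + 2.42647 + 2.94388 + 2.38108 = 8.7514
a^4/(4!(1-ρ)) = 34.6657/(24 × 0.39338) = 3.6718
P₀ = 1/(8.7514 + 3.6718) = 0.08049
Lq = P₀·a^4·ρ / (4!(1-ρ)²) = 0.080495 × 34.6657 × 0.60662 / (24 × 0.15475) = 0.4558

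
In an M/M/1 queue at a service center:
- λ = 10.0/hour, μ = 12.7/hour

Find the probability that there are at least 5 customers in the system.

ρ = λ/μ = 10.0/12.7 = 0.7874
P(N ≥ n) = ρⁿ
P(N ≥ 5) = 0.7874^5
P(N ≥ 5) = 0.3027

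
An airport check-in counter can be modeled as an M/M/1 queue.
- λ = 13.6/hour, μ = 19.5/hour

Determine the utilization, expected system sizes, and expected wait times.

Step 1: ρ = λ/μ = 13.6/19.5 = 0.6974
Step 2: L = λ/(μ-λ) = 13.6/5.90 = 2.3051
Step 3: Lq = λ²/(μ(μ-λ)) = 184.96/(19.5×5.90) = 1.6076
Step 4: W = 1/(μ-λ) = 1/5.90 = 0.16949
Step 5: Wq = λ/(μ(μ-λ)) = 13.6/(19.5×5.90) = 0.1182
Step 6: P(0) = 1-ρ = 0.3026
Verify: L = λW = 13.6×0.16949 = 2.3051 ✔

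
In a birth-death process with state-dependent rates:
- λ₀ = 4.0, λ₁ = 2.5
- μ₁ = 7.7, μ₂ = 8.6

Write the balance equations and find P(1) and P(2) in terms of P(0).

Balance equations:
State 0: λ₀P₀ = μ₁P₁ → P₁ = (λ₀/μ₁)P₀ = (4.0/7.7)P₀ = 0.5195P₀
State 1: P₂ = (λ₀λ₁)/(μ₁μ₂)P₀ = (4.0×2.5)/(7.7×8.6)P₀ = 0.1510P₀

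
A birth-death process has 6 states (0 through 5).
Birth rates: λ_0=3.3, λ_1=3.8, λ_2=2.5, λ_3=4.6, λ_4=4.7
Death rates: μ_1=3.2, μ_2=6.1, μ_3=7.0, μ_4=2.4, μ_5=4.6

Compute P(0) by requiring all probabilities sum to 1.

Ratios P(n)/P(0) = (λ₀···λₙ₋₁)/(μ₁···μₙ):
P(1)/P(0) = (3.3)/(3.2) = 1.03125
P(2)/P(0) = (3.3×3.8)/(3.2×6.1) = 0.642418
P(3)/P(0) = (3.3×3.8×2.5)/(3.2×6.1×7.0) = 0.229435
P(4)/P(0) = (3.3×3.8×2.5×4.6)/(3.2×6.1×7.0×2.4) = 0.439750
P(5)/P(0) = (3.3×3.8×2.5×4.6×4.7)/(3.2×6.1×7.0×2.4×4.6) = 0.449310

Normalization: ∑ P(n) = 1
P(0) × (1.00000 + 1.03125 + 0.642418 + 0.229435 + 0.439750 + 0.449310) = 1
P(0) × 3.7922 = 1
P(0) = 1/3.7922 = 0.2637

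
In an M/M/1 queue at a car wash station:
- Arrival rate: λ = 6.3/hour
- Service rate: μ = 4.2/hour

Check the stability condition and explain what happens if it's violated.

Stability requires ρ = λ/(cμ) < 1
ρ = 6.3/(1 × 4.2) = 6.3/4.20 = 1.5000
Since 1.5000 ≥ 1, the system is UNSTABLE.
Queue grows without bound. Need μ > λ = 6.3.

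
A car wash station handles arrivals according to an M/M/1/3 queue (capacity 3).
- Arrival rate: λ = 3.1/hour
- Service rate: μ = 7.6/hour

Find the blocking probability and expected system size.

ρ = λ/μ = 3.1/7.6 = 0.4079
P₀ = (1-ρ)/(1-ρ^(K+1)) = (1-0.4079)/(1-0.4079^4) = 0.5921/0.9723 = 0.6090
P_K = P₀×ρ^K = 0.6090 × 0.4079^3 = 0.6090 × 0.06787 = 0.04133
Blocking probability P_3 = 0.04133 (4.13%)
L = ρ[1 - (K+1)ρ^K + Kρ^(K+1)] / [(1-ρ)(1-ρ^(K+1))]
L = 0.4079 × (1 - 4×0.06787 + 3×0.02768) / ((1 - 0.4079) × (1 - 0.02768)) = 0.5750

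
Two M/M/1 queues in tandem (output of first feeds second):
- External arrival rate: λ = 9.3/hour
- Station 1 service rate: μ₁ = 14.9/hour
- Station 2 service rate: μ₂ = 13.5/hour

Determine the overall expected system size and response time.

By Jackson's theorem, each station behaves as independent M/M/1.
Station 1: ρ₁ = 9.3/14.9 = 0.6242, L₁ = ρ₁/(1-ρ₁) = λ/(μ₁-λ) = 9.3/5.60 = 1.6607
Station 2: ρ₂ = 9.3/13.5 = 0.6889, L₂ = ρ₂/(1-ρ₂) = λ/(μ₂-λ) = 9.3/4.20 = 2.2143
Total: L = L₁ + L₂ = 1.6607 + 2.2143 = 3.8750
W = L/λ = 3.8750/9.3 = 0.4167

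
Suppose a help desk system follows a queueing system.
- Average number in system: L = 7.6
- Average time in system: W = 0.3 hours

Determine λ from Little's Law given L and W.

Little's Law: L = λW, so λ = L/W
λ = 7.6/0.3 = 25.3333 tickets/hour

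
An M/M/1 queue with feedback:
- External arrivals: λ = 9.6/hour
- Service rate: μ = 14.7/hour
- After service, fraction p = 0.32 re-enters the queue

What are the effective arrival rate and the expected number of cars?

Effective arrival rate: λ_eff = λ/(1-p) = 9.6/(1-0.32) = 9.6/0.68 = 14.117647
ρ = λ_eff/μ = 14.117647/14.7 = 0.96038415
L = ρ/(1-ρ) = 0.96038415/(1-0.96038415) = 24.2424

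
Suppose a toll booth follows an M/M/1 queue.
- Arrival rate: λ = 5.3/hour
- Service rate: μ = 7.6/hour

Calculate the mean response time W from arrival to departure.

First, compute utilization: ρ = λ/μ = 5.3/7.6 = 0.6974
For M/M/1: W = 1/(μ-λ)
W = 1/(7.6-5.3) = 1/2.30
W = 0.4348 hours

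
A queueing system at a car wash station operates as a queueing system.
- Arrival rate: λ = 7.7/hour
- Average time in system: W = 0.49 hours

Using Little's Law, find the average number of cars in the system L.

Little's Law: L = λW
L = 7.7 × 0.49 = 3.7730 cars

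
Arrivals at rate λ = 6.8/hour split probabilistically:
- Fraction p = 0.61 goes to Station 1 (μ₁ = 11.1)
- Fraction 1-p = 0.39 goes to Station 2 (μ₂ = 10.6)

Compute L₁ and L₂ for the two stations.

Effective rates: λ₁ = 6.8×0.61 = 4.148, λ₂ = 6.8×0.39 = 2.652
Station 1: ρ₁ = 4.148/11.1 = 0.3737, L₁ = ρ₁/(1-ρ₁) = 0.3737/(1-0.3737) = 0.5967
Station 2: ρ₂ = 2.652/10.6 = 0.2502, L₂ = ρ₂/(1-ρ₂) = 0.2502/(1-0.2502) = 0.3337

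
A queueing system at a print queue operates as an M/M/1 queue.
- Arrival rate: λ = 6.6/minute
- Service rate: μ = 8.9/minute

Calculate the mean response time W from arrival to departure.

First, compute utilization: ρ = λ/μ = 6.6/8.9 = 0.7416
For M/M/1: W = 1/(μ-λ)
W = 1/(8.9-6.6) = 1/2.30
W = 0.4348 minutes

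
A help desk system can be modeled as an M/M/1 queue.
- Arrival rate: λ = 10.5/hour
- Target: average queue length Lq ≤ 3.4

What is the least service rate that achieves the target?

For M/M/1: Lq = λ²/(μ(μ-λ))
Need Lq ≤ 3.4, i.e. μ(μ-λ) ≥ λ²/3.4
μ² - 10.5μ - 110.25/3.4 ≥ 0  →  μ² - 10.5μ - 32.42647 ≥ 0
Quadratic formula (positive root): μ = [λ + √(λ² + 4×32.42647)]/2
Discriminant: 110.25 + 4×32.42647 = 239.9559, √239.9559 = 15.4905
μ ≥ (10.5 + 15.4905)/2 = 12.9953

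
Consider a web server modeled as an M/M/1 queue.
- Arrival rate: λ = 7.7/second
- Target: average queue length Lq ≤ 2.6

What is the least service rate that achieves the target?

For M/M/1: Lq = λ²/(μ(μ-λ))
Need Lq ≤ 2.6, i.e. μ(μ-λ) ≥ λ²/2.6
μ² - 7.7μ - 59.29/2.6 ≥ 0  →  μ² - 7.7μ - 22.80385 ≥ 0
Quadratic formula (positive root): μ = [λ + √(λ² + 4×22.80385)]/2
Discriminant: 59.29 + 4×22.80385 = 150.5054, √150.5054 = 12.2681
μ ≥ (7.7 + 12.2681)/2 = 9.9840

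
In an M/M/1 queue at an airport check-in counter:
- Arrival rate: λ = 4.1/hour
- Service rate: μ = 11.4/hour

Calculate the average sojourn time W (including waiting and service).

First, compute utilization: ρ = λ/μ = 4.1/11.4 = 0.3596
For M/M/1: W = 1/(μ-λ)
W = 1/(11.4-4.1) = 1/7.30
W = 0.1370 hours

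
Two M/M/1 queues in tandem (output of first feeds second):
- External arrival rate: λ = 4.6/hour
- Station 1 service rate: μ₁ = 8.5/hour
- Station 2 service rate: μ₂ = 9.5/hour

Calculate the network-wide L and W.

By Jackson's theorem, each station behaves as independent M/M/1.
Station 1: ρ₁ = 4.6/8.5 = 0.5412, L₁ = ρ₁/(1-ρ₁) = λ/(μ₁-λ) = 4.6/3.90 = 1.1795
Station 2: ρ₂ = 4.6/9.5 = 0.4842, L₂ = ρ₂/(1-ρ₂) = λ/(μ₂-λ) = 4.6/4.90 = 0.9388
Total: L = L₁ + L₂ = 1.1795 + 0.9388 = 2.1183
W = L/λ = 2.1183/4.6 = 0.4605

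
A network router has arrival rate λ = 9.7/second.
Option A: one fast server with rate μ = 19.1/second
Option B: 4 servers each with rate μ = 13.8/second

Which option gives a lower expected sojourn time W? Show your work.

Option A: single server μ = 19.1 (M/M/1)
  ρ_A = 9.7/19.1 = 0.5079
  W_A = 1/(μ-λ) = 1/(19.1-9.7) = 1/9.40 = 0.1064

Option B: 4 servers μ = 13.8 (M/M/4)
  ρ_B = λ/(cμ) = 9.7/(4×13.8) = 0.1757
  Offered load a = λ/μ = cρ = 9.7/13.8 = 0.7029
  P₀ = [ Σₙ₌₀^3 aⁿ/n! + a^4/(4!(1-ρ)) ]⁻¹
  Σ = a^0/0! + a^1/1! + a^2/2! + a^3/3! = 1.0000 + 0.7029 + 0.2470 + 0.05788 = 2.0078
  a^4/(4!(1-ρ)) = 0.2441/(24 × 0.8243) = 0.01234
  P₀ = 1/(2.0078 + 0.01234) = 0.4950
  Lq = P₀·a^4·ρ / (4!(1-ρ)²) = 0.4950 × 0.2441 × 0.1757 / (24 × 0.6794) = 0.001302
  Wq_B = Lq/λ = 0.00130216/9.7 = 0.00013424
  W_B = Wq_B + 1/μ = 0.00013424 + 0.072464 = 0.07260

Since W_B = 0.07260 < W_A = 0.1064, Option B (multiple servers) has the shorter time in system.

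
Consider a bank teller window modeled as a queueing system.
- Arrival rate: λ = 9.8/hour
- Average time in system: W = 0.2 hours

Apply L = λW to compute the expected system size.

Little's Law: L = λW
L = 9.8 × 0.2 = 1.9600 transactions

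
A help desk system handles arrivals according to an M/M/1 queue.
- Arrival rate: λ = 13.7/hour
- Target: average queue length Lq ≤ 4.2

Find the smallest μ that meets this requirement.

For M/M/1: Lq = λ²/(μ(μ-λ))
Need Lq ≤ 4.2, i.e. μ(μ-λ) ≥ λ²/4.2
μ² - 13.7μ - 187.69/4.2 ≥ 0  →  μ² - 13.7μ - 44.688095 ≥ 0
Quadratic formula (positive root): μ = [λ + √(λ² + 4×44.688095)]/2
Discriminant: 187.69 + 4×44.688095 = 366.44238, √366.44238 = 19.14268
μ ≥ (13.7 + 19.14268)/2 = 16.4213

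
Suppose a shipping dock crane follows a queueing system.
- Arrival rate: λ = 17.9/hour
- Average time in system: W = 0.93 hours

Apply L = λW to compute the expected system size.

Little's Law: L = λW
L = 17.9 × 0.93 = 16.6470 containers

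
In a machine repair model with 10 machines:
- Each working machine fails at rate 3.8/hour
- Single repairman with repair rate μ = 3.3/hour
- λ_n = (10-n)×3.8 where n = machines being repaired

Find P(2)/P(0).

P(2)/P(0) = ∏_{i=0}^{2-1} λ_i/μ_{i+1}
= (10-0)×3.8/3.3 × (10-1)×3.8/3.3
= 119.3388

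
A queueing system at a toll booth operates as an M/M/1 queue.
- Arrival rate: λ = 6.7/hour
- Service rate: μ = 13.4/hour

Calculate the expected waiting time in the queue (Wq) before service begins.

First, compute utilization: ρ = λ/μ = 6.7/13.4 = 0.5000
For M/M/1: Wq = λ/(μ(μ-λ))
Wq = 6.7/(13.4 × (13.4-6.7))
Wq = 6.7/(13.4 × 6.70)
Wq = 0.07463 hours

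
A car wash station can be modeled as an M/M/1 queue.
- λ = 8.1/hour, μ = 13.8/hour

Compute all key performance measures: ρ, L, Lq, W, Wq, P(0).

Step 1: ρ = λ/μ = 8.1/13.8 = 0.5870
Step 2: L = λ/(μ-λ) = 8.1/5.70 = 1.4211
Step 3: Lq = λ²/(μ(μ-λ)) = 65.61/(13.8×5.70) = 0.8341
Step 4: W = 1/(μ-λ) = 1/5.70 = 0.17544
Step 5: Wq = λ/(μ(μ-λ)) = 8.1/(13.8×5.70) = 0.1030
Step 6: P(0) = 1-ρ = 0.4130
Verify: L = λW = 8.1×0.17544 = 1.4211 ✔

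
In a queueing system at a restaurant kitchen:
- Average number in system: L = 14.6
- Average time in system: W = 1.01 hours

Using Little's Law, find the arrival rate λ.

Little's Law: L = λW, so λ = L/W
λ = 14.6/1.01 = 14.4554 orders/hour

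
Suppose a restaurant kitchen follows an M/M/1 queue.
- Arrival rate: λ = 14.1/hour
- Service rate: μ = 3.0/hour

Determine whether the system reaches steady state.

Stability requires ρ = λ/(cμ) < 1
ρ = 14.1/(1 × 3.0) = 14.1/3.00 = 4.7000
Since 4.7000 ≥ 1, the system is UNSTABLE.
Queue grows without bound. Need μ > λ = 14.1.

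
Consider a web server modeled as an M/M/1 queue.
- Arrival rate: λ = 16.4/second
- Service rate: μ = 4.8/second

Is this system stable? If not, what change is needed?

Stability requires ρ = λ/(cμ) < 1
ρ = 16.4/(1 × 4.8) = 16.4/4.80 = 3.4167
Since 3.4167 ≥ 1, the system is UNSTABLE.
Queue grows without bound. Need μ > λ = 16.4.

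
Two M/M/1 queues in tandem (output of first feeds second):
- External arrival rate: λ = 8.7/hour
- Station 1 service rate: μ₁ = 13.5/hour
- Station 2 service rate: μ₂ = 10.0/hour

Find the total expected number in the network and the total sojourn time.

By Jackson's theorem, each station behaves as independent M/M/1.
Station 1: ρ₁ = 8.7/13.5 = 0.6444, L₁ = ρ₁/(1-ρ₁) = λ/(μ₁-λ) = 8.7/4.80 = 1.8125
Station 2: ρ₂ = 8.7/10.0 = 0.8700, L₂ = ρ₂/(1-ρ₂) = λ/(μ₂-λ) = 8.7/1.30 = 6.6923
Total: L = L₁ + L₂ = 1.8125 + 6.6923 = 8.5048
W = L/λ = 8.5048/8.7 = 0.9776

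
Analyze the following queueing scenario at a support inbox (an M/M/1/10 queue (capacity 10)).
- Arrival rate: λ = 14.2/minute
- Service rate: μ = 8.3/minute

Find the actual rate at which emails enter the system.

ρ = λ/μ = 14.2/8.3 = 1.71084
P₀ = (1-ρ)/(1-ρ^(K+1)) = (1-1.71084)/(1-1.71084^11) = -0.7108/-366.5389 = 0.001939
P_K = P₀×ρ^K = 0.001939 × 1.71084^10 = 0.001939 × 214.8295 = 0.4166
λ_eff = λ(1-P_K) = 14.2 × (1 - 0.41663) = 14.2 × 0.58337 = 8.2839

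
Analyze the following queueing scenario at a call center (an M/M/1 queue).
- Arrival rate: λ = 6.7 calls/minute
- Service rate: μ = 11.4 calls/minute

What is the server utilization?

Server utilization: ρ = λ/μ
ρ = 6.7/11.4 = 0.5877
The server is busy 58.77% of the time.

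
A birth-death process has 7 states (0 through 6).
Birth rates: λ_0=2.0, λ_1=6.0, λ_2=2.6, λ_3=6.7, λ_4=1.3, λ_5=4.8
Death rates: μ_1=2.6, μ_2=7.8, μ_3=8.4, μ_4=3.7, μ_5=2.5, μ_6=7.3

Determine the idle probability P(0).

Ratios P(n)/P(0) = (λ₀···λₙ₋₁)/(μ₁···μₙ):
P(1)/P(0) = (2.0)/(2.6) = 0.76923
P(2)/P(0) = (2.0×6.0)/(2.6×7.8) = 0.59172
P(3)/P(0) = (2.0×6.0×2.6)/(2.6×7.8×8.4) = 0.18315
P(4)/P(0) = (2.0×6.0×2.6×6.7)/(2.6×7.8×8.4×3.7) = 0.33165
P(5)/P(0) = (2.0×6.0×2.6×6.7×1.3)/(2.6×7.8×8.4×3.7×2.5) = 0.17246
P(6)/P(0) = (2.0×6.0×2.6×6.7×1.3×4.8)/(2.6×7.8×8.4×3.7×2.5×7.3) = 0.11340

Normalization: ∑ P(n) = 1
P(0) × (1.0000 + 0.76923 + 0.59172 + 0.18315 + 0.33165 + 0.17246 + 0.11340) = 1
P(0) × 3.1616 = 1
P(0) = 1/3.1616 = 0.3163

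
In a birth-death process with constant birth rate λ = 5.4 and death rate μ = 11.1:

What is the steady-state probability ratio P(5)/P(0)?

For constant rates: P(n)/P(0) = (λ/μ)^n
P(5)/P(0) = (5.4/11.1)^5 = 0.4865^5 = 0.02725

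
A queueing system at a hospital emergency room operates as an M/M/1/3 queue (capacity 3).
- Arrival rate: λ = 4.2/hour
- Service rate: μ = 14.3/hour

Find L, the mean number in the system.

ρ = λ/μ = 4.2/14.3 = 0.29371
P₀ = (1-ρ)/(1-ρ^(K+1)) = (1-0.29371)/(1-0.29371^4) = 0.7063/0.9926 = 0.7116
P_K = P₀×ρ^K = 0.7116 × 0.29371^3 = 0.7116 × 0.02534 = 0.01803
L = ρ[1 - (K+1)ρ^K + Kρ^(K+1)] / [(1-ρ)(1-ρ^(K+1))]
L = 0.29371 × (1 - 4×0.02534 + 3×0.007442) / ((1 - 0.29371) × (1 - 0.007442)) = 0.3859 patients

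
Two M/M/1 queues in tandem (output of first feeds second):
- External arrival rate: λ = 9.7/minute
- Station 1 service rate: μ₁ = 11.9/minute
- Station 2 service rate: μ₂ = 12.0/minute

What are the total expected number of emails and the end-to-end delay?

By Jackson's theorem, each station behaves as independent M/M/1.
Station 1: ρ₁ = 9.7/11.9 = 0.8151, L₁ = ρ₁/(1-ρ₁) = λ/(μ₁-λ) = 9.7/2.20 = 4.4091
Station 2: ρ₂ = 9.7/12.0 = 0.8083, L₂ = ρ₂/(1-ρ₂) = λ/(μ₂-λ) = 9.7/2.30 = 4.2174
Total: L = L₁ + L₂ = 4.4091 + 4.2174 = 8.6265
W = L/λ = 8.6265/9.7 = 0.8893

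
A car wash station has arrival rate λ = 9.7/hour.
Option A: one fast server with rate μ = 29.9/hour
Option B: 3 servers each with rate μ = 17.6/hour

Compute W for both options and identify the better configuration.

Option A: single server μ = 29.9 (M/M/1)
  ρ_A = 9.7/29.9 = 0.3244
  W_A = 1/(μ-λ) = 1/(29.9-9.7) = 1/20.20 = 0.04950

Option B: 3 servers μ = 17.6 (M/M/3)
  ρ_B = λ/(cμ) = 9.7/(3×17.6) = 0.1837
  Offered load a = λ/μ = cρ = 9.7/17.6 = 0.5511
  P₀ = [ Σₙ₌₀^2 aⁿ/n! + a^3/(3!(1-ρ)) ]⁻¹
  Σ = a^0/0! + a^1/1! + a^2/2! = 1.0000 + 0.5511 + 0.1519 = 1.7030
  a^3/(3!(1-ρ)) = 0.1674/(6 × 0.8163) = 0.03418
  P₀ = 1/(1.7030 + 0.03418) = 0.5756
  Lq = P₀·a^3·ρ / (3!(1-ρ)²) = 0.5756 × 0.1674 × 0.1837 / (6 × 0.6663) = 0.004428
  Wq_B = Lq/λ = 0.0044282/9.7 = 0.00045652
  W_B = Wq_B + 1/μ = 0.00045652 + 0.056818 = 0.05727

Since W_A = 0.04950 < W_B = 0.05727, Option A (single fast server) has the shorter time in system.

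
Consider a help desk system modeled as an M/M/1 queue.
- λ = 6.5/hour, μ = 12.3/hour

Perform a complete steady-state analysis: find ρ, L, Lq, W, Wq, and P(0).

Step 1: ρ = λ/μ = 6.5/12.3 = 0.5285
Step 2: L = λ/(μ-λ) = 6.5/5.80 = 1.1207
Step 3: Lq = λ²/(μ(μ-λ)) = 42.25/(12.3×5.80) = 0.5922
Step 4: W = 1/(μ-λ) = 1/5.80 = 0.17241
Step 5: Wq = λ/(μ(μ-λ)) = 6.5/(12.3×5.80) = 0.09111
Step 6: P(0) = 1-ρ = 0.4715
Verify: L = λW = 6.5×0.17241 = 1.1207 ✔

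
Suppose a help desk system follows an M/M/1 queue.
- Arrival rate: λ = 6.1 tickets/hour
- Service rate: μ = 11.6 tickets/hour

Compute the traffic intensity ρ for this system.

Server utilization: ρ = λ/μ
ρ = 6.1/11.6 = 0.5259
The server is busy 52.59% of the time.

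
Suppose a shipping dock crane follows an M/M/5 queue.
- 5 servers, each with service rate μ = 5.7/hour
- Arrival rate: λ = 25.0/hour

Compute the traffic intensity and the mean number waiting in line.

Traffic intensity: ρ = λ/(cμ) = 25.0/(5×5.7) = 0.8772
Since ρ = 0.8772 < 1, system is stable.
Offered load a = λ/μ = cρ = 25.0/5.7 = 4.3860
P₀ = [ Σₙ₌₀^4 aⁿ/n! + a^5/(5!(1-ρ)) ]⁻¹
Σ = a^0/0! + a^1/1! + a^2/2! + a^3/3! + a^4/4! = 1.0000 + 4.3860 + 9.6183 + 14.0619 + 15.4188 = 44.4850
a^5/(5!(1-ρ)) = 1623.0271/(120 × 0.122807) = 110.1340
P₀ = 1/(44.4850 + 110.1340) = 0.006468
Lq = P₀·a^5·ρ / (5!(1-ρ)²) = 0.00646751 × 1623.0271 × 0.877193 / (120 × 0.0150816) = 5.0878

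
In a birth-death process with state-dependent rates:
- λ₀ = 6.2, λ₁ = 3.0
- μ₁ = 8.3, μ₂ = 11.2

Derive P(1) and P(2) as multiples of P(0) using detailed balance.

Balance equations:
State 0: λ₀P₀ = μ₁P₁ → P₁ = (λ₀/μ₁)P₀ = (6.2/8.3)P₀ = 0.7470P₀
State 1: P₂ = (λ₀λ₁)/(μ₁μ₂)P₀ = (6.2×3.0)/(8.3×11.2)P₀ = 0.2001P₀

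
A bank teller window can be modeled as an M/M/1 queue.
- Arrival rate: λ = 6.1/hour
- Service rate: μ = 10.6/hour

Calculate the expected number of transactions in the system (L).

ρ = λ/μ = 6.1/10.6 = 0.5755
For M/M/1: L = λ/(μ-λ)
L = 6.1/(10.6-6.1) = 6.1/4.50
L = 1.3556 transactions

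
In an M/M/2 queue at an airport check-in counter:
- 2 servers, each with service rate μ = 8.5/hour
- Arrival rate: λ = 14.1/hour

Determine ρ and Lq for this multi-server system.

Traffic intensity: ρ = λ/(cμ) = 14.1/(2×8.5) = 0.8294
Since ρ = 0.8294 < 1, system is stable.
Offered load a = λ/μ = cρ = 14.1/8.5 = 1.6588
P₀ = [ Σₙ₌₀^1 aⁿ/n! + a^2/(2!(1-ρ)) ]⁻¹
Σ = a^0/0! + a^1/1! = 1.0000 + 1.6588 = 2.6588
a^2/(2!(1-ρ)) = 2.75170/(2 × 0.170588) = 8.0653
P₀ = 1/(2.6588 + 8.0653) = 0.09325
Lq = P₀·a^2·ρ / (2!(1-ρ)²) = 0.0932476 × 2.75170 × 0.829412 / (2 × 0.0291003) = 3.6566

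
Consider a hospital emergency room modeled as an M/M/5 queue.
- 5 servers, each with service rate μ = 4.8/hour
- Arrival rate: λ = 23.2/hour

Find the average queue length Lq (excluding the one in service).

Traffic intensity: ρ = λ/(cμ) = 23.2/(5×4.8) = 0.9667
Since ρ = 0.9667 < 1, system is stable.
Offered load a = λ/μ = cρ = 23.2/4.8 = 4.8333
P₀ = [ Σₙ₌₀^4 aⁿ/n! + a^5/(5!(1-ρ)) ]⁻¹
Σ = a^0/0! + a^1/1! + a^2/2! + a^3/3! + a^4/4! = 1.0000 + 4.8333 + 11.6806 + 18.8187 + 22.7392 = 59.0718
a^5/(5!(1-ρ)) = 2637.7506/(120 × 0.03333333) = 659.4377
P₀ = 1/(59.0718 + 659.4377) = 0.001392
Lq = P₀·a^5·ρ / (5!(1-ρ)²) = 0.00139177 × 2637.7506 × 0.966667 / (120 × 0.00111111) = 26.6158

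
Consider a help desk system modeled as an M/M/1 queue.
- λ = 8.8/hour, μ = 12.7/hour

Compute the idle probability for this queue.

ρ = λ/μ = 8.8/12.7 = 0.6929
P(0) = 1 - ρ = 1 - 0.6929 = 0.3071
The server is idle 30.71% of the time.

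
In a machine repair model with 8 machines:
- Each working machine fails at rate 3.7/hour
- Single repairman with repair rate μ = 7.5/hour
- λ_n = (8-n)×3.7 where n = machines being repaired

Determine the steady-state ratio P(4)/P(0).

P(4)/P(0) = ∏_{i=0}^{4-1} λ_i/μ_{i+1}
= (8-0)×3.7/7.5 × (8-1)×3.7/7.5 × (8-2)×3.7/7.5 × (8-3)×3.7/7.5
= 99.5110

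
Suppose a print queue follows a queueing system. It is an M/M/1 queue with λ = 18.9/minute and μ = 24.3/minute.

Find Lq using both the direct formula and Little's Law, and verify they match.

Method 1 (direct): Lq = λ²/(μ(μ-λ)) = 357.21/(24.3 × 5.40) = 2.7222

Method 2 (Little's Law):
W = 1/(μ-λ) = 1/5.40 = 0.185185
Wq = W - 1/μ = 0.185185 - 0.0411523 = 0.14403
Lq = λWq = 18.9 × 0.14403 = 2.7222 ✔ (matches Method 1)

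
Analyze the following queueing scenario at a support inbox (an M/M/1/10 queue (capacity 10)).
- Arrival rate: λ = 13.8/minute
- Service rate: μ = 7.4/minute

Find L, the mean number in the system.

ρ = λ/μ = 13.8/7.4 = 1.86486
P₀ = (1-ρ)/(1-ρ^(K+1)) = (1-1.86486)/(1-1.86486^11) = -0.86486/-947.6556 = 0.0009126
P_K = P₀×ρ^K = 0.00091263 × 1.86486^10 = 0.00091263 × 508.7007 = 0.4643
L = ρ[1 - (K+1)ρ^K + Kρ^(K+1)] / [(1-ρ)(1-ρ^(K+1))]
L = 1.86486 × (1 - 11×508.7007 + 10×948.6556) / ((1 - 1.86486) × (1 - 948.6556)) = 8.8554 emails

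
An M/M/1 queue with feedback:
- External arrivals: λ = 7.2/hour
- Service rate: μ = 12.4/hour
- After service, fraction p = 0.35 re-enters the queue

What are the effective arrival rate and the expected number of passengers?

Effective arrival rate: λ_eff = λ/(1-p) = 7.2/(1-0.35) = 7.2/0.65 = 11.0769
ρ = λ_eff/μ = 11.0769/12.4 = 0.8933
L = ρ/(1-ρ) = 0.8933/(1-0.8933) = 8.3721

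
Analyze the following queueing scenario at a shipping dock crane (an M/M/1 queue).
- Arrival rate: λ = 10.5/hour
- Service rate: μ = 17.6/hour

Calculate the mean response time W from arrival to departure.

First, compute utilization: ρ = λ/μ = 10.5/17.6 = 0.5966
For M/M/1: W = 1/(μ-λ)
W = 1/(17.6-10.5) = 1/7.10
W = 0.1408 hours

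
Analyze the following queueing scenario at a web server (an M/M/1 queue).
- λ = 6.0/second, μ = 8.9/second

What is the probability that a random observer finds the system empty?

ρ = λ/μ = 6.0/8.9 = 0.6742
P(0) = 1 - ρ = 1 - 0.6742 = 0.3258
The server is idle 32.58% of the time.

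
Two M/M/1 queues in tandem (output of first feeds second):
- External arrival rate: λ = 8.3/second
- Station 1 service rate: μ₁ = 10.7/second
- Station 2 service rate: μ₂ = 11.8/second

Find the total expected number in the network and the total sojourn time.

By Jackson's theorem, each station behaves as independent M/M/1.
Station 1: ρ₁ = 8.3/10.7 = 0.7757, L₁ = ρ₁/(1-ρ₁) = λ/(μ₁-λ) = 8.3/2.40 = 3.45833
Station 2: ρ₂ = 8.3/11.8 = 0.7034, L₂ = ρ₂/(1-ρ₂) = λ/(μ₂-λ) = 8.3/3.50 = 2.37143
Total: L = L₁ + L₂ = 3.45833 + 2.37143 = 5.8298
W = L/λ = 5.8298/8.3 = 0.7024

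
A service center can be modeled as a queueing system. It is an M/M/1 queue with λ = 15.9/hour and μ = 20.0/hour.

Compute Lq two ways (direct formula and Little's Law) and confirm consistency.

Method 1 (direct): Lq = λ²/(μ(μ-λ)) = 252.81/(20.0 × 4.10) = 3.0830

Method 2 (Little's Law):
W = 1/(μ-λ) = 1/4.10 = 0.2439
Wq = W - 1/μ = 0.2439 - 0.05000 = 0.1939
Lq = λWq = 15.9 × 0.1939 = 3.0830 ✔ (matches Method 1)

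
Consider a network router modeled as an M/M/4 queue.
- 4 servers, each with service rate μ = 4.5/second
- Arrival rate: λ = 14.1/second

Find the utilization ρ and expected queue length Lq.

Traffic intensity: ρ = λ/(cμ) = 14.1/(4×4.5) = 0.7833
Since ρ = 0.7833 < 1, system is stable.
Offered load a = λ/μ = cρ = 14.1/4.5 = 3.1333
P₀ = [ Σₙ₌₀^3 aⁿ/n! + a^4/(4!(1-ρ)) ]⁻¹
Σ = a^0/0! + a^1/1! + a^2/2! + a^3/3! = 1.0000 + 3.1333 + 4.9089 + 5.1271 = 14.1693
a^4/(4!(1-ρ)) = 96.3888/(24 × 0.216667) = 18.5363
P₀ = 1/(14.1693 + 18.5363) = 0.03058
Lq = P₀·a^4·ρ / (4!(1-ρ)²) = 0.030576 × 96.3888 × 0.78333 / (24 × 0.046944) = 2.0491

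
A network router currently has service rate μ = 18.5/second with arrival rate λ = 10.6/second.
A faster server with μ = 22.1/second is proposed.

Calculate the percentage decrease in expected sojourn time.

System 1: ρ₁ = 10.6/18.5 = 0.5730, W₁ = 1/(18.5-10.6) = 0.12658
System 2: ρ₂ = 10.6/22.1 = 0.4796, W₂ = 1/(22.1-10.6) = 0.086957
Improvement: (W₁-W₂)/W₁ = (0.12658-0.086957)/0.12658 = 31.30%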